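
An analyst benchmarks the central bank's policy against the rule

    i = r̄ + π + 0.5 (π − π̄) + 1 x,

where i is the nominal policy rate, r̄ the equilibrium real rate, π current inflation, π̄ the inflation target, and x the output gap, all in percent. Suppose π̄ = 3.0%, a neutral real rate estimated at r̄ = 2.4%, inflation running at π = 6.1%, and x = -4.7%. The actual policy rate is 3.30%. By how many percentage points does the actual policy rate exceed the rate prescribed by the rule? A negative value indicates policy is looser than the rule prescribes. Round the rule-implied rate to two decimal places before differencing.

-2.05 pp

i = 2.4 + 6.1 + 0.5 × (6.1 − 3.0) + 1 × (-4.7)
   = 2.4 + 6.1 + 1.55 − 4.7 = 5.35
Deviation = 3.30 − 5.35 = -2.05 pp.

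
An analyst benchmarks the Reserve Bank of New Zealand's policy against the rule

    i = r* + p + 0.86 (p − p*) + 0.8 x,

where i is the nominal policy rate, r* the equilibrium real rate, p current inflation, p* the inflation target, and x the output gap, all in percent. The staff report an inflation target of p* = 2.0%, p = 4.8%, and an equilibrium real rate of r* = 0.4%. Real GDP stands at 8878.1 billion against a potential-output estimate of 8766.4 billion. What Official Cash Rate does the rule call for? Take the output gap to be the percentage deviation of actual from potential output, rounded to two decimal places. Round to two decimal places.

Output gap = 100 × (8878.1 − 8766.4) / 8766.4 = 1.27%.
i = 0.40 + 4.80 + 0.86 × (4.80 − 2.00) + 0.8 × 1.27
   = 0.40 + 4.8 + 2.408 + 1.016 = 8.62

8.62%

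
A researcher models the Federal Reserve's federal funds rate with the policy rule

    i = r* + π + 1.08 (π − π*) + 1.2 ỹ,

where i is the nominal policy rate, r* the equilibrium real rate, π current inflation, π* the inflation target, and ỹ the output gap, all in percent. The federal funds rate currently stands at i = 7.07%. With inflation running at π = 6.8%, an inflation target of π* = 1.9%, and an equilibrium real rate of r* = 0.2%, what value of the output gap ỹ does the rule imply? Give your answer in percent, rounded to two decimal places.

-4.35%

1.2 ỹ = 7.07 − 0.2 − 6.8 − 1.08 × (6.8 − 1.9) = -5.222
ỹ = -5.222 / 1.2 = -4.35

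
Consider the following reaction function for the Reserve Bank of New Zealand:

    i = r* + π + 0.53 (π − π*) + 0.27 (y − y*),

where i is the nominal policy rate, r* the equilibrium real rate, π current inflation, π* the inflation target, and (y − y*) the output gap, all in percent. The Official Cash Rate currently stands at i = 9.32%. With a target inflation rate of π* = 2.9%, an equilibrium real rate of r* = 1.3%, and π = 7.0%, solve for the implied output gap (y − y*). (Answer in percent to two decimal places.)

0.27 (y − y*) = 9.32 − 1.3 − 7.0 − 0.53 × (7.0 − 2.9) = -1.153
(y − y*) = -1.153 / 0.27 = -4.27

-4.27%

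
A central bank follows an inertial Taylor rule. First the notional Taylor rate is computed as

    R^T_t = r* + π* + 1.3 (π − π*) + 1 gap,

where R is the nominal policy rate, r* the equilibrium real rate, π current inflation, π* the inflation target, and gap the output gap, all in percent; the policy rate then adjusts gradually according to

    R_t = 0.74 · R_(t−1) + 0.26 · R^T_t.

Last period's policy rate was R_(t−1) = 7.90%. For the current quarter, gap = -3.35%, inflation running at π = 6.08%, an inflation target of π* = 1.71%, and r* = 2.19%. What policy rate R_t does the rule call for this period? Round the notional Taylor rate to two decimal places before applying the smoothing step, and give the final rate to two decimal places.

7.47%

R^T_t = 2.19 + 1.71 + 1.3 × (6.08 − 1.71) + 1 × (-3.35)
   = 2.19 + 1.71 + 5.681 − 3.35 = 6.23
R_t = 0.74 × 7.90 + 0.26 × 6.23 = 5.846 + 1.6198 = 7.47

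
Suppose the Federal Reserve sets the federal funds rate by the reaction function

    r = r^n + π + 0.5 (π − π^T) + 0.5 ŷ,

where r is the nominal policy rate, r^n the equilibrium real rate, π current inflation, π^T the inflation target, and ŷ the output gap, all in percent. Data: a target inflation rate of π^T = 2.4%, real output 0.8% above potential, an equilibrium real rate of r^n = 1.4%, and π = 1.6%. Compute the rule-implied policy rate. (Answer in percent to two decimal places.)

Output 0.8% above potential → ŷ = 0.8.
r = 1.4 + 1.6 + 0.5 × (1.6 − 2.4) + 0.5 × 0.8
   = 1.4 + 1.6 − 0.4 + 0.4 = 3.00

3.00%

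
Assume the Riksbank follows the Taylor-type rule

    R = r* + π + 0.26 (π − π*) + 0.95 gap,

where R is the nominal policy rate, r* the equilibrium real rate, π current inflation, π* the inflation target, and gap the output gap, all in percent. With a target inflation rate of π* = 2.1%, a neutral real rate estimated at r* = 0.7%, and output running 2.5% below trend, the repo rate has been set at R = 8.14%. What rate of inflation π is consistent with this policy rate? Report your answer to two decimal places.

Output 2.5% below potential → gap = -2.5.
Collecting π: R = r* + (1 + 0.26) π − 0.26 π* + 0.95 gap
1.26 π = 8.14 − 0.7 + 0.26 × 2.1 − 0.95 × (-2.5) = 10.361
π = 10.361 / 1.26 = 8.22

8.22%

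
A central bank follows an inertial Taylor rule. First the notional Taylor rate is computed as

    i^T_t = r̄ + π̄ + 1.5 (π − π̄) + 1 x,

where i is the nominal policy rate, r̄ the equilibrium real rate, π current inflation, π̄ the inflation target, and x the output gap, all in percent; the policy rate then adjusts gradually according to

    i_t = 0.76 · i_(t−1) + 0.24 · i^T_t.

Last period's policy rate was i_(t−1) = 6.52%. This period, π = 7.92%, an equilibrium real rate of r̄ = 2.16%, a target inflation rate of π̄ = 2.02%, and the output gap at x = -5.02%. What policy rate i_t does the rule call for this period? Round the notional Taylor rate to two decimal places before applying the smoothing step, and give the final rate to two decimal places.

i^T_t = 2.16 + 2.02 + 1.5 × (7.92 − 2.02) + 1 × (-5.02)
   = 2.16 + 2.02 + 8.85 − 5.02 = 8.01
i_t = 0.76 × 6.52 + 0.24 × 8.01 = 4.9552 + 1.9224 = 6.88

6.88%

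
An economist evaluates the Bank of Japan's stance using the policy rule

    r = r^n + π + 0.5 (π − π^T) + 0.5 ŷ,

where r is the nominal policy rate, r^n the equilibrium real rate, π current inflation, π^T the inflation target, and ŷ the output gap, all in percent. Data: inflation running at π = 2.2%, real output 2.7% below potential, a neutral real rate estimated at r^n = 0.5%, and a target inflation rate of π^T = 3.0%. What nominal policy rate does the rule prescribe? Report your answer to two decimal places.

Output 2.7% below potential → ŷ = -2.7.
r = 0.5 + 2.2 + 0.5 × (2.2 − 3.0) + 0.5 × (-2.7)
   = 0.5 + 2.2 − 0.4 − 1.35 = 0.95

0.95%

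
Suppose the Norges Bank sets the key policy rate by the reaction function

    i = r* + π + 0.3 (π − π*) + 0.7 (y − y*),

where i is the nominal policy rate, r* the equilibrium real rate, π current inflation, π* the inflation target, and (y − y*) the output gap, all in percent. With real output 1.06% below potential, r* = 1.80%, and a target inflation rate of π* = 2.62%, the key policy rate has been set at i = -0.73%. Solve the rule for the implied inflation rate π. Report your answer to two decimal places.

Output 1.06% below potential → (y − y*) = -1.06.
Collecting π: i = r* + (1 + 0.3) π − 0.3 π* + 0.7 (y − y*)
1.3 π = -0.73 − 1.80 + 0.3 × 2.62 − 0.7 × (-1.06) = -1.002
π = -1.002 / 1.3 = -0.77

-0.77%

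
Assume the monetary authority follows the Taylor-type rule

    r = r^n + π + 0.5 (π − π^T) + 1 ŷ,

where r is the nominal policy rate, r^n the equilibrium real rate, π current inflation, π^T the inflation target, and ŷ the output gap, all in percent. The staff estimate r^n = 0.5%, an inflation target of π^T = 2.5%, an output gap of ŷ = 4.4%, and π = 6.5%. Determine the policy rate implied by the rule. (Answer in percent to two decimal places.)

13.40%

r = 0.5 + 6.5 + 0.5 × (6.5 − 2.5) + 1 × 4.4
   = 0.5 + 6.5 + 2 + 4.4 = 13.40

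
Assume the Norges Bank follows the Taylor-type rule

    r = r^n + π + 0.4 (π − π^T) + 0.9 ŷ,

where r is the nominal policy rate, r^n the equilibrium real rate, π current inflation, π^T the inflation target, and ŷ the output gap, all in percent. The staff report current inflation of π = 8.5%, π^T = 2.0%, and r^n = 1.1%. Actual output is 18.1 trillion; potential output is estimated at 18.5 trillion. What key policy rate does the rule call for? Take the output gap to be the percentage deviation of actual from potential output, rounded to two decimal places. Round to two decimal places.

10.26%

Output gap = 100 × (18.1 − 18.5) / 18.5 = -2.16%.
r = 1.10 + 8.50 + 0.4 × (8.50 − 2.00) + 0.9 × (-2.16)
   = 1.10 + 8.5 + 2.6 − 1.944 = 10.26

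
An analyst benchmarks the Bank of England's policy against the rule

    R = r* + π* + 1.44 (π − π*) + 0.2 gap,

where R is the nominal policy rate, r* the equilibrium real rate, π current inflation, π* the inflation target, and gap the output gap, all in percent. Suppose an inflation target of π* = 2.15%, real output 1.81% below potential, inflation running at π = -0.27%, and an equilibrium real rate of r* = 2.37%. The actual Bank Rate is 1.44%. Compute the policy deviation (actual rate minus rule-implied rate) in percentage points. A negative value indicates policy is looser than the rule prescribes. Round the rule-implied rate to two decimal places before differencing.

0.77 pp

Output 1.81% below potential → gap = -1.81.
R = 2.37 + 2.15 + 1.44 × (-0.27 − 2.15) + 0.2 × (-1.81)
   = 2.37 + 2.15 − 3.4848 − 0.362 = 0.67
Deviation = 1.44 − 0.67 = 0.77 pp.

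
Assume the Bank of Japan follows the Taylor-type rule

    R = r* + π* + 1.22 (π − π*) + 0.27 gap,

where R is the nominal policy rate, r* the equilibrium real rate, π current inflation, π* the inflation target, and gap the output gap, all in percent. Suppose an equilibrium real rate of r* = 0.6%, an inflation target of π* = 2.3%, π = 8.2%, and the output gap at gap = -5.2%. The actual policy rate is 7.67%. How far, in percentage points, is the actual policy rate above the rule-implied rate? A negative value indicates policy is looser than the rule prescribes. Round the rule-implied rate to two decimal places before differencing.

R = 0.6 + 2.3 + 1.22 × (8.2 − 2.3) + 0.27 × (-5.2)
   = 0.6 + 2.3 + 7.198 − 1.404 = 8.69
Deviation = 7.67 − 8.69 = -1.02 pp.

-1.02 pp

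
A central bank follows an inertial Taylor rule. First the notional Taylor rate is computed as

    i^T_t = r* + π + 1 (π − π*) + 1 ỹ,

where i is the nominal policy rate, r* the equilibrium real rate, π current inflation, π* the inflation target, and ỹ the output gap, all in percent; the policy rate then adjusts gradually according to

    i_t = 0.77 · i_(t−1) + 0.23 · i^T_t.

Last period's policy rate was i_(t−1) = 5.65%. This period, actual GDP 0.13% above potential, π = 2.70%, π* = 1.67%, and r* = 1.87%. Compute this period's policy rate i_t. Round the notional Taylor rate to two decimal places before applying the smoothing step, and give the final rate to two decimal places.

5.67%

Output 0.13% above potential → ỹ = 0.13.
i^T_t = 1.87 + 2.70 + 1 × (2.70 − 1.67) + 1 × 0.13
   = 1.87 + 2.7 + 1.03 + 0.13 = 5.73
i_t = 0.77 × 5.65 + 0.23 × 5.73 = 4.3505 + 1.3179 = 5.67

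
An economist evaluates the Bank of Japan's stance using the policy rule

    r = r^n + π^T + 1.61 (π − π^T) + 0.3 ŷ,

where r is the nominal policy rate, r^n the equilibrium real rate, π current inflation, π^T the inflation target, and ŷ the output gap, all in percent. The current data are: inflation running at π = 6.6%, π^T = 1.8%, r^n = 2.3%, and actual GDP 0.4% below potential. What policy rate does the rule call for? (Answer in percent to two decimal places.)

Output 0.4% below potential → ŷ = -0.4.
r = 2.3 + 1.8 + 1.61 × (6.6 − 1.8) + 0.3 × (-0.4)
   = 2.3 + 1.8 + 7.728 − 0.12 = 11.71

11.71%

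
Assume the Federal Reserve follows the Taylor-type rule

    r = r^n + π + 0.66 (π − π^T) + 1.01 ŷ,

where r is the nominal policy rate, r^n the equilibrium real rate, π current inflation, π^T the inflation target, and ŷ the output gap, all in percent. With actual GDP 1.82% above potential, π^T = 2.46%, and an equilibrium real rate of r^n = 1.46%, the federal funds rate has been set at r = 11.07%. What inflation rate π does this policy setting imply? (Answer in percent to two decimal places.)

Output 1.82% above potential → ŷ = 1.82.
Collecting π: r = r^n + (1 + 0.66) π − 0.66 π^T + 1.01 ŷ
1.66 π = 11.07 − 1.46 + 0.66 × 2.46 − 1.01 × 1.82 = 9.3954
π = 9.3954 / 1.66 = 5.66

5.66%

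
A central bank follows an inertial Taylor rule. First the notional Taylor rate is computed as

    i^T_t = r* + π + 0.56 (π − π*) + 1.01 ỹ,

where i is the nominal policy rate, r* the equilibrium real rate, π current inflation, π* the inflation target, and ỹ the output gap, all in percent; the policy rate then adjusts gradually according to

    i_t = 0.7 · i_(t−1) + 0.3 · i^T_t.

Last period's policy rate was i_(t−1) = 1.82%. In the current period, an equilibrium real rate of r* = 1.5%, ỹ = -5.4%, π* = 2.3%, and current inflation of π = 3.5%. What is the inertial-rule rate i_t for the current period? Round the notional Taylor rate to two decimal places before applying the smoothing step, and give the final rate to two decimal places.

1.34%

i^T_t = 1.5 + 3.5 + 0.56 × (3.5 − 2.3) + 1.01 × (-5.4)
   = 1.5 + 3.5 + 0.672 − 5.454 = 0.22
i_t = 0.7 × 1.82 + 0.3 × 0.22 = 1.274 + 0.066 = 1.34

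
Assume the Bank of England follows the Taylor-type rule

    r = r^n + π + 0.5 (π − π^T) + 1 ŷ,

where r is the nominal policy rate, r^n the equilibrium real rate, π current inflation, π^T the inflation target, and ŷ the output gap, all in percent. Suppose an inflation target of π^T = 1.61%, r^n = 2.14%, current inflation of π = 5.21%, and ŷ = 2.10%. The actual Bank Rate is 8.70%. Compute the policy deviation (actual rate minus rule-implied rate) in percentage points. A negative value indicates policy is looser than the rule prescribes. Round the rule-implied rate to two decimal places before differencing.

-2.55 pp

r = 2.14 + 5.21 + 0.5 × (5.21 − 1.61) + 1 × 2.10
   = 2.14 + 5.21 + 1.8 + 2.1 = 11.25
Deviation = 8.70 − 11.25 = -2.55 pp.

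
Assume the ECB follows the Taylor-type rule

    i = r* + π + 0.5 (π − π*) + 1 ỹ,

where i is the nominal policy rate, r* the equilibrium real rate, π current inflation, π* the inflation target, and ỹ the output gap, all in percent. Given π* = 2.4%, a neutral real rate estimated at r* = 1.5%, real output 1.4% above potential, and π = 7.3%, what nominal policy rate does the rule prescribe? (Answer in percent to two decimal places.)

Output 1.4% above potential → ỹ = 1.4.
i = 1.5 + 7.3 + 0.5 × (7.3 − 2.4) + 1 × 1.4
   = 1.5 + 7.3 + 2.45 + 1.4 = 12.65

12.65%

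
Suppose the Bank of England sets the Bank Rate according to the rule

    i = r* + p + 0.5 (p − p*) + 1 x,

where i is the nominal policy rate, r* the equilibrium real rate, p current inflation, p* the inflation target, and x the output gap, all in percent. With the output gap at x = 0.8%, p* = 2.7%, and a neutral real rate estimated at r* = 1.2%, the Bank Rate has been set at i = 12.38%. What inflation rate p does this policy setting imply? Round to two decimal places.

7.82%

Collecting p: i = r* + (1 + 0.5) p − 0.5 p* + 1 x
1.5 p = 12.38 − 1.2 + 0.5 × 2.7 − 1 × 0.8 = 11.73
p = 11.73 / 1.5 = 7.82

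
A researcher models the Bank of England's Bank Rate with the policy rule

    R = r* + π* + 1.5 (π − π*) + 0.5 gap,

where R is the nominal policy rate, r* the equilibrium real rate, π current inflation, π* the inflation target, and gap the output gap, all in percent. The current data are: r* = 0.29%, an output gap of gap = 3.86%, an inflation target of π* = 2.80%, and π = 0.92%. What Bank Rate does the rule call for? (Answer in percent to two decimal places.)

R = 0.29 + 2.80 + 1.5 × (0.92 − 2.80) + 0.5 × 3.86
   = 0.29 + 2.8 − 2.82 + 1.93 = 2.20

2.20%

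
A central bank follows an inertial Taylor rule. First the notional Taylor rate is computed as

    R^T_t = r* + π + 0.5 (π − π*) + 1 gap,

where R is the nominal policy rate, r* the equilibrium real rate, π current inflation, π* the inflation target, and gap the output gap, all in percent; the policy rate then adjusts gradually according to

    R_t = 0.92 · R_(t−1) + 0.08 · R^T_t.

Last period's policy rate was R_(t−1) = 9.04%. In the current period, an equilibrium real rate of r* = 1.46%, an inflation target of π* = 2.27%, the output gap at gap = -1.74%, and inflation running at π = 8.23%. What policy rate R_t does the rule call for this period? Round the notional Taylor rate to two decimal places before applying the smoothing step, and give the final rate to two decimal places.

R^T_t = 1.46 + 8.23 + 0.5 × (8.23 − 2.27) + 1 × (-1.74)
   = 1.46 + 8.23 + 2.98 − 1.74 = 10.93
R_t = 0.92 × 9.04 + 0.08 × 10.93 = 8.3168 + 0.8744 = 9.19

9.19%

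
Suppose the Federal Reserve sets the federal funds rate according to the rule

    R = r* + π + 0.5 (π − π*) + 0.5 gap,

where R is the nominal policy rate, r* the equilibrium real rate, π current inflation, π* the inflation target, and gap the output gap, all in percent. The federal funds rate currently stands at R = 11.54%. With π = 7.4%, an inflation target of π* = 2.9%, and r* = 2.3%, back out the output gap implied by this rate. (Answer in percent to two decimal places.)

-0.82%

0.5 gap = 11.54 − 2.3 − 7.4 − 0.5 × (7.4 − 2.9) = -0.41
gap = -0.41 / 0.5 = -0.82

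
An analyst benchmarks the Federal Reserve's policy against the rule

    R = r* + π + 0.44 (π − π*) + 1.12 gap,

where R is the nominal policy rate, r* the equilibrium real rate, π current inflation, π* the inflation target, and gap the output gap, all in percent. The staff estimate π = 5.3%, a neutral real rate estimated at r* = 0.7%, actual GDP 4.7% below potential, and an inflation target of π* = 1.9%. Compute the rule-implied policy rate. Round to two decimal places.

Output 4.7% below potential → gap = -4.7.
R = 0.7 + 5.3 + 0.44 × (5.3 − 1.9) + 1.12 × (-4.7)
   = 0.7 + 5.3 + 1.496 − 5.264 = 2.23

2.23%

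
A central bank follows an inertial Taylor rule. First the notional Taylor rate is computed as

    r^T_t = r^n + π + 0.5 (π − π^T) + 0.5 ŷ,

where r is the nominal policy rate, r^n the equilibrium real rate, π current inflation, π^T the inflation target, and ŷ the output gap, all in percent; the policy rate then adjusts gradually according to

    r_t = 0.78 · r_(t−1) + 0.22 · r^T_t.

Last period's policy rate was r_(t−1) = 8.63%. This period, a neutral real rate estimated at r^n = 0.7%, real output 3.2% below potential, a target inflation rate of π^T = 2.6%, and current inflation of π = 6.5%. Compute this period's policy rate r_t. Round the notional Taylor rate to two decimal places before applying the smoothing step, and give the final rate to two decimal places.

8.39%

Output 3.2% below potential → ŷ = -3.2.
r^T_t = 0.7 + 6.5 + 0.5 × (6.5 − 2.6) + 0.5 × (-3.2)
   = 0.7 + 6.5 + 1.95 − 1.6 = 7.55
r_t = 0.78 × 8.63 + 0.22 × 7.55 = 6.7314 + 1.661 = 8.39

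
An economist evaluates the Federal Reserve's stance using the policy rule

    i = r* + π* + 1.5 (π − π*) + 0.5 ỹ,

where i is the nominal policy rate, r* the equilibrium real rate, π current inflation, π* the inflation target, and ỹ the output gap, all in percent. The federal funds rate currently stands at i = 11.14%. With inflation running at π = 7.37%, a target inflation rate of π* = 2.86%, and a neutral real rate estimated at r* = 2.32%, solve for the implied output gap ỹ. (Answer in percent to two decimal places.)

-1.61%

0.5 ỹ = 11.14 − 2.32 − 2.86 − 1.5 × (7.37 − 2.86) = -0.805
ỹ = -0.805 / 0.5 = -1.61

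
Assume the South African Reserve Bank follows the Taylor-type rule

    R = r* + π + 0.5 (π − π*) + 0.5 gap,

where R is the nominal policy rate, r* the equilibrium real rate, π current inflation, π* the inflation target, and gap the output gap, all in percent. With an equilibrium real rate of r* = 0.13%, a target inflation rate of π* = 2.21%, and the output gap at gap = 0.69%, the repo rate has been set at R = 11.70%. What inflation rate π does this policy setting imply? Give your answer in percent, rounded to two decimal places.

Collecting π: R = r* + (1 + 0.5) π − 0.5 π* + 0.5 gap
1.5 π = 11.70 − 0.13 + 0.5 × 2.21 − 0.5 × 0.69 = 12.33
π = 12.33 / 1.5 = 8.22

8.22%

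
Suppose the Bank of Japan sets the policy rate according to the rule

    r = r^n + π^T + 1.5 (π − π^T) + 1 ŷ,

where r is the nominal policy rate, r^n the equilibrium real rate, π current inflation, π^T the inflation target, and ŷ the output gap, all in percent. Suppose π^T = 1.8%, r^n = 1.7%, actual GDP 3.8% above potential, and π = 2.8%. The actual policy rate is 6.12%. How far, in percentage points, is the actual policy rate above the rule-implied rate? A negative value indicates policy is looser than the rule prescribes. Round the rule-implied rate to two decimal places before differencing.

-2.68 pp

Output 3.8% above potential → ŷ = 3.8.
r = 1.7 + 1.8 + 1.5 × (2.8 − 1.8) + 1 × 3.8
   = 1.7 + 1.8 + 1.5 + 3.8 = 8.80
Deviation = 6.12 − 8.80 = -2.68 pp.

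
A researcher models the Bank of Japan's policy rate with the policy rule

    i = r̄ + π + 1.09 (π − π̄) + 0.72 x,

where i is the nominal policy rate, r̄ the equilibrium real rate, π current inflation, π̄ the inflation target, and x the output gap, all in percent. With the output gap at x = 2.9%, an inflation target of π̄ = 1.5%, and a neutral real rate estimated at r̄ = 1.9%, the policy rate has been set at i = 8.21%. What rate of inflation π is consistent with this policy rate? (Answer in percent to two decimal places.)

2.80%

Collecting π: i = r̄ + (1 + 1.09) π − 1.09 π̄ + 0.72 x
2.09 π = 8.21 − 1.9 + 1.09 × 1.5 − 0.72 × 2.9 = 5.857
π = 5.857 / 2.09 = 2.80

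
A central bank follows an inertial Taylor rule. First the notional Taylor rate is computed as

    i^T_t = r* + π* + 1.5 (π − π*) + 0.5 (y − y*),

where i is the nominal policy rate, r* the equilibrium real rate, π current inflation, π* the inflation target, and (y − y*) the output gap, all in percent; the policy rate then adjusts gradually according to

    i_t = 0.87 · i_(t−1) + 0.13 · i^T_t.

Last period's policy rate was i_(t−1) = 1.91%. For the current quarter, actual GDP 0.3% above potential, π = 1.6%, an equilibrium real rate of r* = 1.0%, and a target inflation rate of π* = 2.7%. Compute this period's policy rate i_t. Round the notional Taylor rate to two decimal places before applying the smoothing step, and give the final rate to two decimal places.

Output 0.3% above potential → (y − y*) = 0.3.
i^T_t = 1.0 + 2.7 + 1.5 × (1.6 − 2.7) + 0.5 × 0.3
   = 1.0 + 2.7 − 1.65 + 0.15 = 2.20
i_t = 0.87 × 1.91 + 0.13 × 2.20 = 1.6617 + 0.286 = 1.95

1.95%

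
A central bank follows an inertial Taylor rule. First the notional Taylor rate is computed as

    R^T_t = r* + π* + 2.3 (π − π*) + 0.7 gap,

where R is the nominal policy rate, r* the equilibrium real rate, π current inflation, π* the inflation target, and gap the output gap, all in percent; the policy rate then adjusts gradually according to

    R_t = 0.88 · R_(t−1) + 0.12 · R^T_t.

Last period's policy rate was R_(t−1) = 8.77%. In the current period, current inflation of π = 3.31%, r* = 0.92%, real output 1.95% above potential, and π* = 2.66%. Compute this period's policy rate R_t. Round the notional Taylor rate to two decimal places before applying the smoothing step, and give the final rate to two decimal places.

8.49%

Output 1.95% above potential → gap = 1.95.
R^T_t = 0.92 + 2.66 + 2.3 × (3.31 − 2.66) + 0.7 × 1.95
   = 0.92 + 2.66 + 1.495 + 1.365 = 6.44
R_t = 0.88 × 8.77 + 0.12 × 6.44 = 7.7176 + 0.7728 = 8.49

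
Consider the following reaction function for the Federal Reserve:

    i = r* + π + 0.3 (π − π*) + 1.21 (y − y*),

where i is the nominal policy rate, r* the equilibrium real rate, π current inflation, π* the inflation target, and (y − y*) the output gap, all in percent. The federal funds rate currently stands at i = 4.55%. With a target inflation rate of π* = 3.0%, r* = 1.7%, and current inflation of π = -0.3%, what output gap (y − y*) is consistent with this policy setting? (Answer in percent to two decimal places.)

3.42%

1.21 (y − y*) = 4.55 − 1.7 − (-0.3) − 0.3 × ((-0.3) − 3.0) = 4.14
(y − y*) = 4.14 / 1.21 = 3.42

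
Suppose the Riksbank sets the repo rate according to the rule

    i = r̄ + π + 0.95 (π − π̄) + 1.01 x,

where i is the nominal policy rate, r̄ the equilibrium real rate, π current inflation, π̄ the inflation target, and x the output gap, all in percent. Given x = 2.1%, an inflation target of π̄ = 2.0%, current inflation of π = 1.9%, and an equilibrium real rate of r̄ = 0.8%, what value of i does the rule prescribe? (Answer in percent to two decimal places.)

i = 0.8 + 1.9 + 0.95 × (1.9 − 2.0) + 1.01 × 2.1
   = 0.8 + 1.9 − 0.095 + 2.121 = 4.73

4.73%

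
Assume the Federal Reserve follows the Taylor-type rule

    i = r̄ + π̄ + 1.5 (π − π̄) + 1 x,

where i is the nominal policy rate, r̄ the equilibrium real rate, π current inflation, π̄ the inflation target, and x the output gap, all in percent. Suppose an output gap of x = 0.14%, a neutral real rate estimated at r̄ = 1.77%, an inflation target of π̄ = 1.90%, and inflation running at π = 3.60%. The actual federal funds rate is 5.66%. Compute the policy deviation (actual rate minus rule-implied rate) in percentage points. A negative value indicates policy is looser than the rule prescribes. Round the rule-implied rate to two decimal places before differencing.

-0.70 pp

i = 1.77 + 1.90 + 1.5 × (3.60 − 1.90) + 1 × 0.14
   = 1.77 + 1.9 + 2.55 + 0.14 = 6.36
Deviation = 5.66 − 6.36 = -0.70 pp.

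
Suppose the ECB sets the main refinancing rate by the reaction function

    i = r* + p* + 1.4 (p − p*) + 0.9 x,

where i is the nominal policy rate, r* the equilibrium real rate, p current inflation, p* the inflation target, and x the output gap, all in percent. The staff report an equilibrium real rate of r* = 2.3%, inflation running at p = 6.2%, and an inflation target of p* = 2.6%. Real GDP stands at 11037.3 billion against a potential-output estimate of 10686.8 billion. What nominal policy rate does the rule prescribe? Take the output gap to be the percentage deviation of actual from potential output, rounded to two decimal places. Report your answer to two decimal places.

12.89%

Output gap = 100 × (11037.3 − 10686.8) / 10686.8 = 3.28%.
i = 2.30 + 2.60 + 1.4 × (6.20 − 2.60) + 0.9 × 3.28
   = 2.30 + 2.6 + 5.04 + 2.952 = 12.89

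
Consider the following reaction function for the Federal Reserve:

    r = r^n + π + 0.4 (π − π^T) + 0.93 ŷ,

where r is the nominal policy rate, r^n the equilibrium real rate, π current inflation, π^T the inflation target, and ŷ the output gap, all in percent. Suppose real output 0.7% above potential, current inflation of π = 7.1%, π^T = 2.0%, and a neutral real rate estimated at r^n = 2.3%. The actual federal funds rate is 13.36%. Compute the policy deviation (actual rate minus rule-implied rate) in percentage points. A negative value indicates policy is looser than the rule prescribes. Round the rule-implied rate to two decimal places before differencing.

1.27 pp

Output 0.7% above potential → ŷ = 0.7.
r = 2.3 + 7.1 + 0.4 × (7.1 − 2.0) + 0.93 × 0.7
   = 2.3 + 7.1 + 2.04 + 0.651 = 12.09
Deviation = 13.36 − 12.09 = 1.27 pp.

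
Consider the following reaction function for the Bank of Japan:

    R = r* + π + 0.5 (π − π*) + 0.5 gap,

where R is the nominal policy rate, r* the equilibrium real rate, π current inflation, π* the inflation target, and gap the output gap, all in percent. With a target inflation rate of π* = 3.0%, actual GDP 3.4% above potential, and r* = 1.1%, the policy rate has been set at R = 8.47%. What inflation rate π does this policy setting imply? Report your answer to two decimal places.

4.78%

Output 3.4% above potential → gap = 3.4.
Collecting π: R = r* + (1 + 0.5) π − 0.5 π* + 0.5 gap
1.5 π = 8.47 − 1.1 + 0.5 × 3.0 − 0.5 × 3.4 = 7.17
π = 7.17 / 1.5 = 4.78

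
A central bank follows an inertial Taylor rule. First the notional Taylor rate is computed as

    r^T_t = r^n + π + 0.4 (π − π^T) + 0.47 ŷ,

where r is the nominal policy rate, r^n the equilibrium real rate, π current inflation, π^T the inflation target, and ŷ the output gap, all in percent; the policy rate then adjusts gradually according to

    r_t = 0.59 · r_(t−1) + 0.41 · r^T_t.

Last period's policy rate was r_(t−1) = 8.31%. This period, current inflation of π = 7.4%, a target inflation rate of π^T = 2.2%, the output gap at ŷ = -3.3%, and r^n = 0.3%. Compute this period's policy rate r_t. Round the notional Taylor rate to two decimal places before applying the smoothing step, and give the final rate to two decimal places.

8.28%

r^T_t = 0.3 + 7.4 + 0.4 × (7.4 − 2.2) + 0.47 × (-3.3)
   = 0.3 + 7.4 + 2.08 − 1.551 = 8.23
r_t = 0.59 × 8.31 + 0.41 × 8.23 = 4.9029 + 3.3743 = 8.28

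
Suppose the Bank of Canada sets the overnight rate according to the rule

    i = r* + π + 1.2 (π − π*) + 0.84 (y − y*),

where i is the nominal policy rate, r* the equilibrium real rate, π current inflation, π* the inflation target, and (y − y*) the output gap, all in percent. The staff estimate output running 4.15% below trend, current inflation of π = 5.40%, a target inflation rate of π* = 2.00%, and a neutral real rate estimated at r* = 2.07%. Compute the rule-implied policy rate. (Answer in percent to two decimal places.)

8.06%

Output 4.15% below potential → (y − y*) = -4.15.
i = 2.07 + 5.40 + 1.2 × (5.40 − 2.00) + 0.84 × (-4.15)
   = 2.07 + 5.4 + 4.08 − 3.486 = 8.06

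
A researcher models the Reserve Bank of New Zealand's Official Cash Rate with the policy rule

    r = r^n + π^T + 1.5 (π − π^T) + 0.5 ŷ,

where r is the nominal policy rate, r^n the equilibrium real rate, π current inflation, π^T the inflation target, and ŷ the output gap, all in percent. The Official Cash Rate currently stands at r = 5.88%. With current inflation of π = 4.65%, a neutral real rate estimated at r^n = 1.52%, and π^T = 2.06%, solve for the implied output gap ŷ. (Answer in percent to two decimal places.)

0.5 ŷ = 5.88 − 1.52 − 2.06 − 1.5 × (4.65 − 2.06) = -1.585
ŷ = -1.585 / 0.5 = -3.17

-3.17%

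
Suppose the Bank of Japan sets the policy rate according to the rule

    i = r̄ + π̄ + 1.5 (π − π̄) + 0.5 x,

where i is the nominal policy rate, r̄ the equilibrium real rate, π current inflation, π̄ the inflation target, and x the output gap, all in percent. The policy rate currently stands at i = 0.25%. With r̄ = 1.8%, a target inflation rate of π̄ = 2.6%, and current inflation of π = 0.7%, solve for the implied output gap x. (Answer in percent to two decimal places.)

-2.60%

0.5 x = 0.25 − 1.8 − 2.6 − 1.5 × (0.7 − 2.6) = -1.3
x = -1.3 / 0.5 = -2.60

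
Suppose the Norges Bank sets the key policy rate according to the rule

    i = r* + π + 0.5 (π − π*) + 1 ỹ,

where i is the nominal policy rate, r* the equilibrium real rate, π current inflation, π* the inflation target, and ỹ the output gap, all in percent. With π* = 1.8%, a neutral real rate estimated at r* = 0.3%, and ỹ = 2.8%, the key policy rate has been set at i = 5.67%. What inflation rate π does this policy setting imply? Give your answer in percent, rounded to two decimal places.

2.31%

Collecting π: i = r* + (1 + 0.5) π − 0.5 π* + 1 ỹ
1.5 π = 5.67 − 0.3 + 0.5 × 1.8 − 1 × 2.8 = 3.47
π = 3.47 / 1.5 = 2.31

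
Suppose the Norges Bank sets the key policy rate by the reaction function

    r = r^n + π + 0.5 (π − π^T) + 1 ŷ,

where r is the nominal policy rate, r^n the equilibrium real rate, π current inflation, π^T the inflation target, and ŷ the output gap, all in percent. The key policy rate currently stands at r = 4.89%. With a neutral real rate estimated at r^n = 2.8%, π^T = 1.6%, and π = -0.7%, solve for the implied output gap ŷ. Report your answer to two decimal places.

1 ŷ = 4.89 − 2.8 − (-0.7) − 0.5 × ((-0.7) − 1.6) = 3.94
ŷ = 3.94 / 1 = 3.94

3.94%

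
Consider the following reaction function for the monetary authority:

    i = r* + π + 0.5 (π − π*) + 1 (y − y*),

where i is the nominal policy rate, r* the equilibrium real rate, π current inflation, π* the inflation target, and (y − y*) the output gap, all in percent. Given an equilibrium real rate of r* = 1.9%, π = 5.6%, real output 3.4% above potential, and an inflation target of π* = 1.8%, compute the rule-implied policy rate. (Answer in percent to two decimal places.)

Output 3.4% above potential → (y − y*) = 3.4.
i = 1.9 + 5.6 + 0.5 × (5.6 − 1.8) + 1 × 3.4
   = 1.9 + 5.6 + 1.9 + 3.4 = 12.80

12.80%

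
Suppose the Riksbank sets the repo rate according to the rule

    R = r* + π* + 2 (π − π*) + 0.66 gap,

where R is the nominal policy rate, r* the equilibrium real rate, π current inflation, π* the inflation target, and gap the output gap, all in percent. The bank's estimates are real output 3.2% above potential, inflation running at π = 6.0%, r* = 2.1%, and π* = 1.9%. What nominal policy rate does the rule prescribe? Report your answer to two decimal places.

14.31%

Output 3.2% above potential → gap = 3.2.
R = 2.1 + 1.9 + 2 × (6.0 − 1.9) + 0.66 × 3.2
   = 2.1 + 1.9 + 8.2 + 2.112 = 14.31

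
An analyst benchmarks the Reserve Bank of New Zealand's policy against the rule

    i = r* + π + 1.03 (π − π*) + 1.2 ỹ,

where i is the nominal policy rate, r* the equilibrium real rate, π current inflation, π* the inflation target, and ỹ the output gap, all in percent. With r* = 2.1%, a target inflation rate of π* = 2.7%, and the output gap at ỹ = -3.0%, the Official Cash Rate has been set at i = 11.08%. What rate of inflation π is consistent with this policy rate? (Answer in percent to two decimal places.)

7.57%

Collecting π: i = r* + (1 + 1.03) π − 1.03 π* + 1.2 ỹ
2.03 π = 11.08 − 2.1 + 1.03 × 2.7 − 1.2 × (-3.0) = 15.361
π = 15.361 / 2.03 = 7.57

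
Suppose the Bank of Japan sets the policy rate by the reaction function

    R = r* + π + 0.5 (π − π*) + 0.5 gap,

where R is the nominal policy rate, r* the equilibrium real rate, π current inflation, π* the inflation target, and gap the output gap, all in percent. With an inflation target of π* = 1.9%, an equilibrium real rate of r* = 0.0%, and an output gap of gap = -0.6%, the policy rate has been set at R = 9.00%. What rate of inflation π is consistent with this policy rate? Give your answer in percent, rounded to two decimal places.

6.83%

Collecting π: R = r* + (1 + 0.5) π − 0.5 π* + 0.5 gap
1.5 π = 9.00 − 0.0 + 0.5 × 1.9 − 0.5 × (-0.6) = 10.25
π = 10.25 / 1.5 = 6.83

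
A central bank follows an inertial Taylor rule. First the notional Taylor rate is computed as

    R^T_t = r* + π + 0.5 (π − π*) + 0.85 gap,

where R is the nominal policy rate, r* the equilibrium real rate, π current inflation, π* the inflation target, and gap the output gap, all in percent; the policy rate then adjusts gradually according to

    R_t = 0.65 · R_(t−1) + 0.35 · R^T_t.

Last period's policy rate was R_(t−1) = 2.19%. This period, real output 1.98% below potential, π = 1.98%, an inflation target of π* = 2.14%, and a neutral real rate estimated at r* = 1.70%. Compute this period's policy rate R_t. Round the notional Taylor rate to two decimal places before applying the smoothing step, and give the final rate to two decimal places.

Output 1.98% below potential → gap = -1.98.
R^T_t = 1.70 + 1.98 + 0.5 × (1.98 − 2.14) + 0.85 × (-1.98)
   = 1.70 + 1.98 − 0.08 − 1.683 = 1.92
R_t = 0.65 × 2.19 + 0.35 × 1.92 = 1.4235 + 0.672 = 2.10

2.10%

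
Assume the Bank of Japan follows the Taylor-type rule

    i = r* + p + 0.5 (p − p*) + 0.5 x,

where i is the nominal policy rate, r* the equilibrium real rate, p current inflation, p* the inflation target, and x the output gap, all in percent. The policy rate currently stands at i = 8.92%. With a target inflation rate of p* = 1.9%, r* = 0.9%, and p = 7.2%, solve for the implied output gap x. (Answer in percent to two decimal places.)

0.5 x = 8.92 − 0.9 − 7.2 − 0.5 × (7.2 − 1.9) = -1.83
x = -1.83 / 0.5 = -3.66

-3.66%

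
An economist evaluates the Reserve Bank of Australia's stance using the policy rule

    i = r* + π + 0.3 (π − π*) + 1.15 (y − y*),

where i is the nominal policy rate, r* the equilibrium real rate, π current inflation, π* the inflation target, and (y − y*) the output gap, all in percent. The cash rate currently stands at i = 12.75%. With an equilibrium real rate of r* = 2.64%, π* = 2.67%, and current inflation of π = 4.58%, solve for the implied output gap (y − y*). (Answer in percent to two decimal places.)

4.31%

1.15 (y − y*) = 12.75 − 2.64 − 4.58 − 0.3 × (4.58 − 2.67) = 4.957
(y − y*) = 4.957 / 1.15 = 4.31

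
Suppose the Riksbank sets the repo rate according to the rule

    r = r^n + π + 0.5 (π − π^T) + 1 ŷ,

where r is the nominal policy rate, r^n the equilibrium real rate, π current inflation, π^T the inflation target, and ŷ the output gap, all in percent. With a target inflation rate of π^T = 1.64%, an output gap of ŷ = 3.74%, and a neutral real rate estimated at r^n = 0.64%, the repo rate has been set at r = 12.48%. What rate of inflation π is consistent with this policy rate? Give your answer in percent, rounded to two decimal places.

5.95%

Collecting π: r = r^n + (1 + 0.5) π − 0.5 π^T + 1 ŷ
1.5 π = 12.48 − 0.64 + 0.5 × 1.64 − 1 × 3.74 = 8.92
π = 8.92 / 1.5 = 5.95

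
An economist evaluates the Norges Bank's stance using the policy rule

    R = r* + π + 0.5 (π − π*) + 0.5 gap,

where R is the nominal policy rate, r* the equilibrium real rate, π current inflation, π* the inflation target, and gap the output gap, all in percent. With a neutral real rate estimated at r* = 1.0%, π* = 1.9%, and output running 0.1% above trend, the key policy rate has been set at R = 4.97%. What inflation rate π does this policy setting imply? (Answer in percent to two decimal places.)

Output 0.1% above potential → gap = 0.1.
Collecting π: R = r* + (1 + 0.5) π − 0.5 π* + 0.5 gap
1.5 π = 4.97 − 1.0 + 0.5 × 1.9 − 0.5 × 0.1 = 4.87
π = 4.87 / 1.5 = 3.25

3.25%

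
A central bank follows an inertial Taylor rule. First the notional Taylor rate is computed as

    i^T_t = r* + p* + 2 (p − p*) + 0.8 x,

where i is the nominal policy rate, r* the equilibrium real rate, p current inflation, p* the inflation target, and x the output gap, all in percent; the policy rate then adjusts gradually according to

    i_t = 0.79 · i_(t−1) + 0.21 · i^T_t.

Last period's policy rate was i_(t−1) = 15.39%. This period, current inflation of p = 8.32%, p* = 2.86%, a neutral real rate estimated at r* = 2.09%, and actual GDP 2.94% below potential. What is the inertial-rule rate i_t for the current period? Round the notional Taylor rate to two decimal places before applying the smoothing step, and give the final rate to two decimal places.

Output 2.94% below potential → x = -2.94.
i^T_t = 2.09 + 2.86 + 2 × (8.32 − 2.86) + 0.8 × (-2.94)
   = 2.09 + 2.86 + 10.92 − 2.352 = 13.52
i_t = 0.79 × 15.39 + 0.21 × 13.52 = 12.1581 + 2.8392 = 15.00

15.00%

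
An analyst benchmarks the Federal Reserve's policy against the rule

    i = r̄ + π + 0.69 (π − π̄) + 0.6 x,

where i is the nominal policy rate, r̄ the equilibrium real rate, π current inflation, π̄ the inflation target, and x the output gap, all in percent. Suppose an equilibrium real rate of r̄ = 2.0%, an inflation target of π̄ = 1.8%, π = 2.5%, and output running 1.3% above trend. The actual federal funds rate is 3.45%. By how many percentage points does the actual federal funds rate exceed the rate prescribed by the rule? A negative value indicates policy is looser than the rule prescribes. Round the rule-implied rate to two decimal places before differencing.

Output 1.3% above potential → x = 1.3.
i = 2.0 + 2.5 + 0.69 × (2.5 − 1.8) + 0.6 × 1.3
   = 2.0 + 2.5 + 0.483 + 0.78 = 5.76
Deviation = 3.45 − 5.76 = -2.31 pp.

-2.31 pp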